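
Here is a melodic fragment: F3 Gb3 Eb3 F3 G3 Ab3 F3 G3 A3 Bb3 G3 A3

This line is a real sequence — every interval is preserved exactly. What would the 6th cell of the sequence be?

D#4 E4 C#4 D#4

Taking 4-note groups, the heads are F3, G3, A3: the pattern moves up a 2nd.
Carrying on: B3 → C#4 → D#4.
So cell 6 is D#4 E4 C#4 D#4.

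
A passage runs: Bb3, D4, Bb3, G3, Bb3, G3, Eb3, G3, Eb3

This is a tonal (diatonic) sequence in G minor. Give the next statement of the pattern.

The 3-note cells begin on Bb3, G3, Eb3 — each down a 3rd from the last.
So cell 4 is C3 Eb3 C3.

C3 Eb3 C3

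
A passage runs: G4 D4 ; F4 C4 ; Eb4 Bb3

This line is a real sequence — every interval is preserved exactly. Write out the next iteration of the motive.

The 2-note cells begin on G4, F4, Eb4 — each down a 2nd from the last.
So cell 4 is Db4 Ab3.

Db4 Ab3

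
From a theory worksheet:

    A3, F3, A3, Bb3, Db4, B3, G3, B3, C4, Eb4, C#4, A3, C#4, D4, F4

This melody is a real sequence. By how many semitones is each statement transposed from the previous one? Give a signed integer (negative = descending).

2

Unit = 5 notes; the statements start on A3, B3, C#4, moving up a 2nd each time.
A3 to B3 spans +2 semitones.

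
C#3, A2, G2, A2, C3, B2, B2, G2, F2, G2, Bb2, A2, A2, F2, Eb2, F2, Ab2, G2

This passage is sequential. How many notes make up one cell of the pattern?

18 notes total. Splitting into 3 groups of 6:
C#3 A2 G2 A2 C3 B2 | B2 G2 F2 G2 Bb2 A2 | A2 F2 Eb2 F2 Ab2 G2
Each cell is the previous one down a 2nd — so the unit is 6 notes.

6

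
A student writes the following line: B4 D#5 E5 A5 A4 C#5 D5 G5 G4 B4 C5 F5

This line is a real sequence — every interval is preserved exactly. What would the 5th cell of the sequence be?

Eb4 G4 Ab4 Db5

The 4-note cells begin on B4, A4, G4 — each down a 2nd from the last.
Extending down a 2nd: F4 → Eb4.
Statement 5 starts on Eb4 and keeps the same exact contour: Eb4 G4 Ab4 Db5.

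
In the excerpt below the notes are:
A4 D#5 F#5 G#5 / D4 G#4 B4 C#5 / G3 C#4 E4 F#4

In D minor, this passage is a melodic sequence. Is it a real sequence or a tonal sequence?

Each cell has the same semitone pattern (6, 3, 2) — intervals are preserved exactly.
And D#5 lies outside D minor, so the sequence is real rather than tonal.

real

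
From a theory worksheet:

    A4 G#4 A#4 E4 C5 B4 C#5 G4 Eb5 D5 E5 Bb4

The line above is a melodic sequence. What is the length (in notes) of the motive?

4

There are 12 notes; a 4-note unit gives 3 cells:
A4 G#4 A#4 E4 | C5 B4 C#5 G4 | Eb5 D5 E5 Bb4
Each cell is the previous one up a 3rd — so the unit is 4 notes.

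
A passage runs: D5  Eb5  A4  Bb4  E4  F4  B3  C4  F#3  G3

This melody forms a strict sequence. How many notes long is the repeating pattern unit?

Try groups of 2 (5 cells in 10 notes):
D5 Eb5 | A4 Bb4 | E4 F4 | B3 C4 | F#3 G3
That's a consistent down a 4th shift per cell, and no other grouping gives one.

2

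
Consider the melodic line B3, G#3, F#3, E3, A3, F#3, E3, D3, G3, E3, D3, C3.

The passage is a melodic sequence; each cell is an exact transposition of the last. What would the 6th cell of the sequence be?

Db3 Bb2 Ab2 Gb2

With a 4-note motive the entries are B3, A3, G3, each down a 2nd from the previous.
Extending down a 2nd: F3 → Eb3 → Db3.
Statement 6 starts on Db3 and keeps the same exact contour: Db3 Bb2 Ab2 Gb2.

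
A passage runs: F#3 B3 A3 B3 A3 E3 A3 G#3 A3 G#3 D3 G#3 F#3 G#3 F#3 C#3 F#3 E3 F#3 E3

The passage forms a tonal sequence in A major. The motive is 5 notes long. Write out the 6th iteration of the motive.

A2 D3 C#3 D3 C#3

Taking 5-note groups, the heads are F#3, E3, D3, C#3: the pattern moves down a 2nd.
Extending down a 2nd: B2 → A2.
Statement 6 starts on A2 and keeps the same diatonic contour: A2 D3 C#3 D3 C#3.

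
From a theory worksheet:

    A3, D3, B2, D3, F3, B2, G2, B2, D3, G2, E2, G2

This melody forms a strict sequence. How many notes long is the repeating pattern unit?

4

Try groups of 4 (3 cells in 12 notes):
A3 D3 B2 D3 | F3 B2 G2 B2 | D3 G2 E2 G2
That's a consistent down a 3rd shift per cell, and no other grouping gives one.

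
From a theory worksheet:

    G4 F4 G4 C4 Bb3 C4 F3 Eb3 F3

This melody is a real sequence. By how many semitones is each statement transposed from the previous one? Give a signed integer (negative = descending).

-7

Taking 3-note groups, the heads are G4, C4, F3: the pattern moves down a 5th.
G4→C4 is 60 − 67 = -7 semitones.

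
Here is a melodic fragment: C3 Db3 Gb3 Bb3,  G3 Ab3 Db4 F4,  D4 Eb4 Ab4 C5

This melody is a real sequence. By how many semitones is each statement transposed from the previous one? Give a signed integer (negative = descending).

7

Taking 4-note groups, the heads are C3, G3, D4: the pattern moves up a 5th.
Counting half-steps from C3 to G3: 7.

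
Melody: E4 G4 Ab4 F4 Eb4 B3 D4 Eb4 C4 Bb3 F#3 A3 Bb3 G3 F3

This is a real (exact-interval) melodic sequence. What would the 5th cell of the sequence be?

G#2 B2 C3 A2 G2

The 5-note cells begin on E4, B3, F#3 — each down a 4th from the last.
Carrying on: C#3 → G#2.
From G#2 the exact shape gives G#2 B2 C3 A2 G2.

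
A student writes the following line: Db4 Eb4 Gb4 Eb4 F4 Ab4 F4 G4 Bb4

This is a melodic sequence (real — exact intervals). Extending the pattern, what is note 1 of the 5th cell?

Grouping in 3s, the 1st note of each cell is Db4, Eb4, F4.
Each moves up a 2nd. Continuing: G4 → A4.

A4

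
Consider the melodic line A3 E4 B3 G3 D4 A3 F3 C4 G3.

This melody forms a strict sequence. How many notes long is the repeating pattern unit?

There are 9 notes; a 3-note unit gives 3 cells:
A3 E4 B3 | G3 D4 A3 | F3 C4 G3
Each cell is the previous one down a 2nd — so the unit is 3 notes.

3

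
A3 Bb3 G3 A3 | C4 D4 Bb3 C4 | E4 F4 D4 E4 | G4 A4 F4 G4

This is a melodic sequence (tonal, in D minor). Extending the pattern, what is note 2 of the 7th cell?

Grouping in 4s, the 2nd note of each cell is Bb3, D4, F4, A4.
Carrying that up a 3rd forward: C5 → E5 → G5.

G5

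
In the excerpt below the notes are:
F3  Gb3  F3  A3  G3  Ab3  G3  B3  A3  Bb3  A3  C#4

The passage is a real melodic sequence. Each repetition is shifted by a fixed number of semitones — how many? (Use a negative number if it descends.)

2

Unit = 4 notes; the statements start on F3, G3, A3, moving up a 2nd each time.
F3→G3 is 55 − 53 = 2 semitones.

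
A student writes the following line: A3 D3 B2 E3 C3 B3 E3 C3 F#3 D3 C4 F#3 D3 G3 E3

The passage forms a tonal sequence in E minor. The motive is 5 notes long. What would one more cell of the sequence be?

D4 G3 E3 A3 F#3

The 5-note cells begin on A3, B3, C4 — each up a 2nd from the last.
Statement 4 starts on D4 and keeps the same diatonic contour: D4 G3 E3 A3 F#3.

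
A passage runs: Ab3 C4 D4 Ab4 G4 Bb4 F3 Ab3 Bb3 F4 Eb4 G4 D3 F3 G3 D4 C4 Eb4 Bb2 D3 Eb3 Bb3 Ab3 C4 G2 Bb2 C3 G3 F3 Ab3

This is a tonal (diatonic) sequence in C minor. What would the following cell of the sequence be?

Unit = 6 notes; the statements start on Ab3, F3, D3, Bb2, G2, moving down a 3rd each time.
Statement 6 starts on Eb2 and keeps the same diatonic contour: Eb2 G2 Ab2 Eb3 D3 F3.

Eb2 G2 Ab2 Eb3 D3 F3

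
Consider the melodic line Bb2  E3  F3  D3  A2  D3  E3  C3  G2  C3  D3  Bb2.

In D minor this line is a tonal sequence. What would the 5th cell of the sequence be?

E2 A2 Bb2 G2

Unit = 4 notes; the statements start on Bb2, A2, G2, moving down a 2nd each time.
Continuing the starts: F2 → E2.
So cell 5 is E2 A2 Bb2 G2.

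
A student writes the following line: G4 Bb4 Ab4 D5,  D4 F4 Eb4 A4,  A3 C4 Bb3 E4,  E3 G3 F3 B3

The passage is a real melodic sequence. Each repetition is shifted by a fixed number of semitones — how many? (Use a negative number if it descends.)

-5

With a 4-note motive the entries are G4, D4, A3, E3, each down a 4th from the previous.
G4 to D4 spans -5 semitones.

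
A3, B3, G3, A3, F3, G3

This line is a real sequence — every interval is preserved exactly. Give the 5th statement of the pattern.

Db3 Eb3

Unit = 2 notes; the statements start on A3, G3, F3, moving down a 2nd each time.
Extending down a 2nd: Eb3 → Db3.
From Db3 the exact shape gives Db3 Eb3.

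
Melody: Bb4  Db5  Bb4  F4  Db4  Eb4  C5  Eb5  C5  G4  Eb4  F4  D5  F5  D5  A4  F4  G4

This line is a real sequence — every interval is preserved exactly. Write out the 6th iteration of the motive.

With a 6-note motive the entries are Bb4, C5, D5, each up a 2nd from the previous.
Continuing the starts: E5 → F#5 → G#5.
From G#5 the exact shape gives G#5 B5 G#5 D#5 B4 C#5.

G#5 B5 G#5 D#5 B4 C#5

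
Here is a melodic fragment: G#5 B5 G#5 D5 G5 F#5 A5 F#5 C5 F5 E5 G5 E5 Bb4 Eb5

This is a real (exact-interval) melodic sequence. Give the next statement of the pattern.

With a 5-note motive the entries are G#5, F#5, E5, each down a 2nd from the previous.
Statement 4 starts on D5 and keeps the same exact contour: D5 F5 D5 Ab4 Db5.

D5 F5 D5 Ab4 Db5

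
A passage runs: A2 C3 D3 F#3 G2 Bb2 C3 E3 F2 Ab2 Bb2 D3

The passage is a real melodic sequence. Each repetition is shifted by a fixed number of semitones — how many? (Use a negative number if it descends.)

-2

With a 4-note motive the entries are A2, G2, F2, each down a 2nd from the previous.
A2 to G2 spans -2 semitones.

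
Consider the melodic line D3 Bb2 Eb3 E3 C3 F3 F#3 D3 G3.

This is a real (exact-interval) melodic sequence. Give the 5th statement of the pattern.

A#3 F#3 B3

With a 3-note motive the entries are D3, E3, F#3, each up a 2nd from the previous.
Extending up a 2nd: G#3 → A#3.
Statement 5 starts on A#3 and keeps the same exact contour: A#3 F#3 B3.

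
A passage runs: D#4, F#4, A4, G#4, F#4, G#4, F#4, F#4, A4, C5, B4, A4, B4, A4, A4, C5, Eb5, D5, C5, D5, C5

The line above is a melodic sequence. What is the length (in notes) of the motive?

7

21 notes total. Splitting into 3 groups of 7:
D#4 F#4 A4 G#4 F#4 G#4 F#4 | F#4 A4 C5 B4 A4 B4 A4 | A4 C5 Eb5 D5 C5 D5 C5
Every group is a transposition up a 3rd of the one before; no shorter unit works.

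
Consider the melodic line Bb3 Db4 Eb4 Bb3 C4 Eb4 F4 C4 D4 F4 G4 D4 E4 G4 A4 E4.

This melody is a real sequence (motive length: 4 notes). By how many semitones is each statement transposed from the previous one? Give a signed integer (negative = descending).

2

With a 4-note motive the entries are Bb3, C4, D4, E4, each up a 2nd from the previous.
Counting half-steps from Bb3 to C4: 2.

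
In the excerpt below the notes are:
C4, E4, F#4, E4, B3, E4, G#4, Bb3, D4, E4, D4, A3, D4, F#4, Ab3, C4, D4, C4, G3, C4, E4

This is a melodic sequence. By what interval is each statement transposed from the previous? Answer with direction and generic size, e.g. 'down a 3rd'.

The 7-note cells begin on C4, Bb3, Ab3 — each down a 2nd from the last.
C4 to Bb3 is down a 2nd.

down a 2nd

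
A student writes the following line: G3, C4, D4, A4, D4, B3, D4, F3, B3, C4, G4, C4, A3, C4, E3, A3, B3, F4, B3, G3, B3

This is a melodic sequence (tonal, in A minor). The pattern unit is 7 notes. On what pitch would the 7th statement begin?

A2

The 7-note cells begin on G3, F3, E3 — each down a 2nd from the last.
Continuing: D3 → C3 → B2 → A2. Statement 7 starts on A2.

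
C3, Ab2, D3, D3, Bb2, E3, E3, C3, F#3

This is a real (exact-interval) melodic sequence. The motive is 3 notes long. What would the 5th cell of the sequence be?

The 3-note cells begin on C3, D3, E3 — each up a 2nd from the last.
Extending up a 2nd: F#3 → G#3.
Statement 5 starts on G#3 and keeps the same exact contour: G#3 E3 A#3.

G#3 E3 A#3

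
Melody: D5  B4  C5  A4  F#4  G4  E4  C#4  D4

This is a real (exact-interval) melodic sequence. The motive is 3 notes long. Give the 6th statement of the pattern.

Unit = 3 notes; the statements start on D5, A4, E4, moving down a 4th each time.
Carrying on: B3 → F#3 → C#3.
Statement 6 starts on C#3 and keeps the same exact contour: C#3 A#2 B2.

C#3 A#2 B2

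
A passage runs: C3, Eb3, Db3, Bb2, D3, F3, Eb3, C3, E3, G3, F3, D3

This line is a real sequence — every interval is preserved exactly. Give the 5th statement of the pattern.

With a 4-note motive the entries are C3, D3, E3, each up a 2nd from the previous.
Extending up a 2nd: F#3 → G#3.
From G#3 the exact shape gives G#3 B3 A3 F#3.

G#3 B3 A3 F#3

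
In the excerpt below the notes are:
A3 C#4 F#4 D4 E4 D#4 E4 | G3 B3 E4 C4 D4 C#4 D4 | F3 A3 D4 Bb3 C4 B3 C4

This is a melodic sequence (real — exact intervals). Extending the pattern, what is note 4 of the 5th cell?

With 7-note cells, note 4 of each statement runs D4, C4, Bb3.
Extending down a 2nd: Ab3 → Gb3.

Gb3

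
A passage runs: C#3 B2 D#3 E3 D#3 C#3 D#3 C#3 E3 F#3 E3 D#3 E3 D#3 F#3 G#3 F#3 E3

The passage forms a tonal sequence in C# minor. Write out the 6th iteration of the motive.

The 6-note cells begin on C#3, D#3, E3 — each up a 2nd from the last.
Extending up a 2nd: F#3 → G#3 → A3.
From A3 the diatonic shape gives A3 G#3 B3 C#4 B3 A3.

A3 G#3 B3 C#4 B3 A3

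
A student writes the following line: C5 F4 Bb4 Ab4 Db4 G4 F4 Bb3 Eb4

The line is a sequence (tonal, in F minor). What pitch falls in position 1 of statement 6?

G3

Grouping in 3s, the 1st note of each cell is C5, Ab4, F4.
Carrying that down a 3rd forward: Db4 → Bb3 → G3.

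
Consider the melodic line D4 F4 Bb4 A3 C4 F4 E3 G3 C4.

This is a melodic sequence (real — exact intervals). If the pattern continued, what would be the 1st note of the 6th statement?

Grouping in 3s, the 1st note of each cell is D4, A3, E3.
Each moves down a 4th. Continuing: B2 → F#2 → C#2.

C#2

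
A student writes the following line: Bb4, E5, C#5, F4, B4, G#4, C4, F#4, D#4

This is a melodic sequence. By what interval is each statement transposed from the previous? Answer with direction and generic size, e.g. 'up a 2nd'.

down a 4th

With a 3-note motive the entries are Bb4, F4, C4, each down a 4th from the previous.
Bb4 to F4 is down a 4th.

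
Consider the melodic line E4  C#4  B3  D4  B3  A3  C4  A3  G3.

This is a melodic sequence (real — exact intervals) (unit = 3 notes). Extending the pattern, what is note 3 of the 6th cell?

The unit is 3 notes. Position-3 pitches of the 3 shown cells: B3, A3, G3.
Extending down a 2nd: F3 → Eb3 → Db3.

Db3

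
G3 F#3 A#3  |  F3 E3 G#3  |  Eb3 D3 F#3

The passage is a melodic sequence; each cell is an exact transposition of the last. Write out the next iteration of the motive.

Db3 C3 E3

Taking 3-note groups, the heads are G3, F3, Eb3: the pattern moves down a 2nd.
Statement 4 starts on Db3 and keeps the same exact contour: Db3 C3 E3.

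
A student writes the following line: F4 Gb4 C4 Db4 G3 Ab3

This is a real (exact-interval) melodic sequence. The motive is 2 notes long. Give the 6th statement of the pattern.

With a 2-note motive the entries are F4, C4, G3, each down a 4th from the previous.
Extending down a 4th: D3 → A2 → E2.
Statement 6 starts on E2 and keeps the same exact contour: E2 F2.

E2 F2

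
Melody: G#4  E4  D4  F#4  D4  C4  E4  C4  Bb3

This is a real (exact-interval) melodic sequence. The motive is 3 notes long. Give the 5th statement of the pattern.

With a 3-note motive the entries are G#4, F#4, E4, each down a 2nd from the previous.
Continuing the starts: D4 → C4.
Statement 5 starts on C4 and keeps the same exact contour: C4 Ab3 Gb3.

C4 Ab3 Gb3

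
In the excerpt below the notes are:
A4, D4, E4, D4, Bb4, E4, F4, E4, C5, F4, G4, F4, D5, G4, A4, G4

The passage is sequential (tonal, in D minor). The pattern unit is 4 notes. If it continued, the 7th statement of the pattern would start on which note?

Taking 4-note groups, the heads are A4, Bb4, C5, D5: the pattern moves up a 2nd.
Continuing: E5 → F5 → G5. Statement 7 starts on G5.

G5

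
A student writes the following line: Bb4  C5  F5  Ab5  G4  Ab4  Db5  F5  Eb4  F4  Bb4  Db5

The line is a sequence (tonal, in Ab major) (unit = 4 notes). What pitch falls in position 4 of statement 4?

Bb4

Grouping in 4s, the 4th note of each cell is Ab5, F5, Db5.
Each moves down a 3rd; the next is Bb4.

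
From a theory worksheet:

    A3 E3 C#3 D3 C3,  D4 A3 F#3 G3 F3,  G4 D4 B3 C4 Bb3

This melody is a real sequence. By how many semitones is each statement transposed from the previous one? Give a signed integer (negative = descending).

5

With a 5-note motive the entries are A3, D4, G4, each up a 4th from the previous.
A3 to D4 spans +5 semitones.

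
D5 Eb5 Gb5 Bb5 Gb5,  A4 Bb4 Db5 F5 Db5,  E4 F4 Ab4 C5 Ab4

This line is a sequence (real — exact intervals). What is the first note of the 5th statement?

The 5-note cells begin on D5, A4, E4 — each down a 4th from the last.
Continuing: B3 → F#3. Statement 5 starts on F#3.

F#3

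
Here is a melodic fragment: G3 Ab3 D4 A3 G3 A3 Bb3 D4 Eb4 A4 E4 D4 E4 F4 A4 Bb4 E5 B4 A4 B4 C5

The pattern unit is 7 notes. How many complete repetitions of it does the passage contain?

3

21 notes in groups of 7 gives 21/7 = 3 statements.
Starts: G3, D4, A4 — each up a 5th.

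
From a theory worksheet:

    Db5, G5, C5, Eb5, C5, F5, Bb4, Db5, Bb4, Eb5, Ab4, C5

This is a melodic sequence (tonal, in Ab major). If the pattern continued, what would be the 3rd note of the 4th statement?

The unit is 4 notes. Position-3 pitches of the 3 shown cells: C5, Bb4, Ab4.
From Ab4, down a 2nd gives G4.

G4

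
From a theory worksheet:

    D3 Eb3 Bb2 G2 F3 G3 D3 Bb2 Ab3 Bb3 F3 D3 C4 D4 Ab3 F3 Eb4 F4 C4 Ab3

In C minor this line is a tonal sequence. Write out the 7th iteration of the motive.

Bb4 C5 G4 Eb4

With a 4-note motive the entries are D3, F3, Ab3, C4, Eb4, each up a 3rd from the previous.
Continuing the starts: G4 → Bb4.
From Bb4 the diatonic shape gives Bb4 C5 G4 Eb4.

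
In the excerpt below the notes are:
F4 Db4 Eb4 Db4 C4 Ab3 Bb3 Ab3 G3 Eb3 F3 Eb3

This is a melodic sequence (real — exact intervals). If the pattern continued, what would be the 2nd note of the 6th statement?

C2

With 4-note cells, note 2 of each statement runs Db4, Ab3, Eb3.
Carrying that down a 4th forward: Bb2 → F2 → C2.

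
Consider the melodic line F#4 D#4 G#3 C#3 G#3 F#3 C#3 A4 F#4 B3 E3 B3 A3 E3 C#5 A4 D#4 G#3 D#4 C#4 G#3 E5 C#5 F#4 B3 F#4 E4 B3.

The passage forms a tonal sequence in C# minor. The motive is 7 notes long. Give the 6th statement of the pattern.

With a 7-note motive the entries are F#4, A4, C#5, E5, each up a 3rd from the previous.
Carrying on: G#5 → B5.
From B5 the diatonic shape gives B5 G#5 C#5 F#4 C#5 B4 F#4.

B5 G#5 C#5 F#4 C#5 B4 F#4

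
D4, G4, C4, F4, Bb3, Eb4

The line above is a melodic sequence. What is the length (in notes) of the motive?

6 notes total. Splitting into 3 groups of 2:
D4 G4 | C4 F4 | Bb3 Eb4
Each cell is the previous one down a 2nd — so the unit is 2 notes.

2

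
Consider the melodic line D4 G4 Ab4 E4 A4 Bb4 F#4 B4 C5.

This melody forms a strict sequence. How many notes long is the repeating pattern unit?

9 notes total. Splitting into 3 groups of 3:
D4 G4 Ab4 | E4 A4 Bb4 | F#4 B4 C5
Each cell is the previous one up a 2nd — so the unit is 3 notes.

3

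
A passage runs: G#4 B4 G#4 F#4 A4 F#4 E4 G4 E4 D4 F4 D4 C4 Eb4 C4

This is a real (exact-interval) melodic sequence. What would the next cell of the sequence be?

The 3-note cells begin on G#4, F#4, E4, D4, C4 — each down a 2nd from the last.
So cell 6 is Bb3 Db4 Bb3.

Bb3 Db4 Bb3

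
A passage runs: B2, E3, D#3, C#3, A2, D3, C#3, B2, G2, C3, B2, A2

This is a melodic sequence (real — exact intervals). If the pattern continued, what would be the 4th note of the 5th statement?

The unit is 4 notes. Position-4 pitches of the 3 shown cells: C#3, B2, A2.
Extending down a 2nd: G2 → F2.

F2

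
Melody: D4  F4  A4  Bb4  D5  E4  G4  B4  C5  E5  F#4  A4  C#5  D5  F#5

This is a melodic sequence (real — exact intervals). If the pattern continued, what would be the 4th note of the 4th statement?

E5

Grouping in 5s, the 4th note of each cell is Bb4, C5, D5.
One more up a 2nd gives E5.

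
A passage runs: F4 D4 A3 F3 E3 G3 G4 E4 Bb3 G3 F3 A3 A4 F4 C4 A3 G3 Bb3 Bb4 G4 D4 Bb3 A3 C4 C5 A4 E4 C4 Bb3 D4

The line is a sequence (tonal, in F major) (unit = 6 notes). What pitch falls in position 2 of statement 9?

E5

The unit is 6 notes. Position-2 pitches of the 5 shown cells: D4, E4, F4, G4, A4.
Each moves up a 2nd. Continuing: Bb4 → C5 → D5 → E5.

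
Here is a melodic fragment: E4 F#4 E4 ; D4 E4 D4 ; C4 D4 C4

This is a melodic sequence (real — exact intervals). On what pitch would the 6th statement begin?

Gb3

With a 3-note motive the entries are E4, D4, C4, each down a 2nd from the previous.
Extending the heads down a 2nd: Bb3 → Ab3 → Gb3.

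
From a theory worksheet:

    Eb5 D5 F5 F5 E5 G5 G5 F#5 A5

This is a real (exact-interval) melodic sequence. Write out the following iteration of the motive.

Taking 3-note groups, the heads are Eb5, F5, G5: the pattern moves up a 2nd.
So cell 4 is A5 G#5 B5.

A5 G#5 B5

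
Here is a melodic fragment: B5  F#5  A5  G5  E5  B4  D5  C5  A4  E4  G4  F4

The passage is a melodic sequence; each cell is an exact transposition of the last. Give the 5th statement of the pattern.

G3 D3 F3 Eb3

Unit = 4 notes; the statements start on B5, E5, A4, moving down a 5th each time.
Continuing the starts: D4 → G3.
From G3 the exact shape gives G3 D3 F3 Eb3.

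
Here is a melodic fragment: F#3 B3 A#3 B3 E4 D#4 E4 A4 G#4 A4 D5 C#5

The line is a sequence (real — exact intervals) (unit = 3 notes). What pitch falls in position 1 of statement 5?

Grouping in 3s, the 1st note of each cell is F#3, B3, E4, A4.
One more up a 4th gives D5.

D5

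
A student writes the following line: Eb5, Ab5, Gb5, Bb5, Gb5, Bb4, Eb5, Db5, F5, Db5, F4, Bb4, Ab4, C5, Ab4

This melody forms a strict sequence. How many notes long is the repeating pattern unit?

There are 15 notes; a 5-note unit gives 3 cells:
Eb5 Ab5 Gb5 Bb5 Gb5 | Bb4 Eb5 Db5 F5 Db5 | F4 Bb4 Ab4 C5 Ab4
That's a consistent down a 4th shift per cell, and no other grouping gives one.

5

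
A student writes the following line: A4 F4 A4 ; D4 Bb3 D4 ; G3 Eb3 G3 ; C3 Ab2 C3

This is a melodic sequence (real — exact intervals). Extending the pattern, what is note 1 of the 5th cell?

With 3-note cells, note 1 of each statement runs A4, D4, G3, C3.
From C3, down a 5th gives F2.

F2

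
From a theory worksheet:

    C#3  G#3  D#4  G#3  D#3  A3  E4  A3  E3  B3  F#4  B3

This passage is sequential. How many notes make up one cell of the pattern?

4

Try groups of 4 (3 cells in 12 notes):
C#3 G#3 D#4 G#3 | D#3 A3 E4 A3 | E3 B3 F#4 B3
Every group is a transposition up a 2nd of the one before; no shorter unit works.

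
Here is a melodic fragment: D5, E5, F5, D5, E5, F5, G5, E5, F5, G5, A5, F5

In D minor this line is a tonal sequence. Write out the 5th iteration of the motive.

A5 Bb5 C6 A5

With a 4-note motive the entries are D5, E5, F5, each up a 2nd from the previous.
Continuing the starts: G5 → A5.
So cell 5 is A5 Bb5 C6 A5.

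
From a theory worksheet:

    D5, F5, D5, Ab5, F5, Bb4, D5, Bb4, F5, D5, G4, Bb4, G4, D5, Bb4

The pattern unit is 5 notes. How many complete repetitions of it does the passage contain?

15 notes in groups of 5 gives 15/5 = 3 statements.
Starts: D5, Bb4, G4 — each down a 3rd.

3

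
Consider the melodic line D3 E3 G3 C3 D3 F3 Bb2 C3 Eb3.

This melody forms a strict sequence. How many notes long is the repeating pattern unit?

3

There are 9 notes; a 3-note unit gives 3 cells:
D3 E3 G3 | C3 D3 F3 | Bb2 C3 Eb3
Each cell is the previous one down a 2nd — so the unit is 3 notes.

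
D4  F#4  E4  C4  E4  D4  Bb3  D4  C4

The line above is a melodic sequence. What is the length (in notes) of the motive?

There are 9 notes; a 3-note unit gives 3 cells:
D4 F#4 E4 | C4 E4 D4 | Bb3 D4 C4
Every group is a transposition down a 2nd of the one before; no shorter unit works.

3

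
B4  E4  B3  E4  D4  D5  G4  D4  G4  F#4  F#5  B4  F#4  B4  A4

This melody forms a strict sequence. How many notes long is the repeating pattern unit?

5

There are 15 notes; a 5-note unit gives 3 cells:
B4 E4 B3 E4 D4 | D5 G4 D4 G4 F#4 | F#5 B4 F#4 B4 A4
Each cell is the previous one up a 3rd — so the unit is 5 notes.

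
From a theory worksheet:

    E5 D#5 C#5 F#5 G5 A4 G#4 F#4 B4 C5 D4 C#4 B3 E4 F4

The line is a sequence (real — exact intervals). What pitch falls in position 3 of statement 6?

Grouping in 5s, the 3rd note of each cell is C#5, F#4, B3.
Carrying that down a 5th forward: E3 → A2 → D2.

D2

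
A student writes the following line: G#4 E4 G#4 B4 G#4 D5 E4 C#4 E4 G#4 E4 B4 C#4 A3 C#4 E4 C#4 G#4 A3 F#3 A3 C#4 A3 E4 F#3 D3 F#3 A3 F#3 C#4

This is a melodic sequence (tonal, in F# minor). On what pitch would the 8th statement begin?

G#2

Unit = 6 notes; the statements start on G#4, E4, C#4, A3, F#3, moving down a 3rd each time.
Continuing: D3 → B2 → G#2. Statement 8 starts on G#2.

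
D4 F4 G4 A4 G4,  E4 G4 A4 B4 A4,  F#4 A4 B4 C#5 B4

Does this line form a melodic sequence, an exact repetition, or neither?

sequence

Each 5-note cell is the previous one transposed up a 2nd.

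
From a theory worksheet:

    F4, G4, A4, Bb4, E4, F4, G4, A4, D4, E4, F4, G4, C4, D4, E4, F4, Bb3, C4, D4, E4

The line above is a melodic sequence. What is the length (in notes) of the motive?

Try groups of 4 (5 cells in 20 notes):
F4 G4 A4 Bb4 | E4 F4 G4 A4 | D4 E4 F4 G4 | C4 D4 E4 F4 | Bb3 C4 D4 E4
Every group is a transposition down a 2nd of the one before; no shorter unit works.

4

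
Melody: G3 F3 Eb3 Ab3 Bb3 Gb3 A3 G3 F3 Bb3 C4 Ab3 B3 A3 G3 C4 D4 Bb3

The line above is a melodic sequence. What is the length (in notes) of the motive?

18 notes total. Splitting into 3 groups of 6:
G3 F3 Eb3 Ab3 Bb3 Gb3 | A3 G3 F3 Bb3 C4 Ab3 | B3 A3 G3 C4 D4 Bb3
Each cell is the previous one up a 2nd — so the unit is 6 notes.

6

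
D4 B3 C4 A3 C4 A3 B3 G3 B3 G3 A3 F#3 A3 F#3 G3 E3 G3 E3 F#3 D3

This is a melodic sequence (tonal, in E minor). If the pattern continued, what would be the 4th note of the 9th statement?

The unit is 4 notes. Position-4 pitches of the 5 shown cells: A3, G3, F#3, E3, D3.
Carrying that down a 2nd forward: C3 → B2 → A2 → G2.

G2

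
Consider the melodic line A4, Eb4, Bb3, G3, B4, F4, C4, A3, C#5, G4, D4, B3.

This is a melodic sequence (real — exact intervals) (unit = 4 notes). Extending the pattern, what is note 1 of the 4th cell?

With 4-note cells, note 1 of each statement runs A4, B4, C#5.
From C#5, up a 2nd gives D#5.

D#5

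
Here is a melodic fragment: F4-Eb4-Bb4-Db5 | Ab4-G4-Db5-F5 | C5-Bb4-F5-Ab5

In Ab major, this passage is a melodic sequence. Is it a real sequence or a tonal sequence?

Every note is diatonic to Ab major.
Cell 1 has -2 semitones from note 1 to 2, but cell 2 has -1 — the interval quality changes while the contour stays the same, which is the hallmark of a tonal sequence.

tonal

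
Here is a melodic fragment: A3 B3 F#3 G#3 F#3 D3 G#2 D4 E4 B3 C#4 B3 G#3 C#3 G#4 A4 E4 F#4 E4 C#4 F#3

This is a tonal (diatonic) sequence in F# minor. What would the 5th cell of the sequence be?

F#5 G#5 D5 E5 D5 B4 E4

With a 7-note motive the entries are A3, D4, G#4, each up a 4th from the previous.
Continuing the starts: C#5 → F#5.
So cell 5 is F#5 G#5 D5 E5 D5 B4 E4.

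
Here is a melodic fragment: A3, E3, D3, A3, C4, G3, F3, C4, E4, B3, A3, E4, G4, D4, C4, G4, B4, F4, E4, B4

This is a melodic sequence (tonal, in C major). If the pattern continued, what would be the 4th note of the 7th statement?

With 4-note cells, note 4 of each statement runs A3, C4, E4, G4, B4.
Extending up a 3rd: D5 → F5.

F5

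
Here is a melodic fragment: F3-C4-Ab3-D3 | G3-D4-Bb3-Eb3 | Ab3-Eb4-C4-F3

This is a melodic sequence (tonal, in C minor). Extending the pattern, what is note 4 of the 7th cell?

With 4-note cells, note 4 of each statement runs D3, Eb3, F3.
Carrying that up a 2nd forward: G3 → Ab3 → Bb3 → C4.

C4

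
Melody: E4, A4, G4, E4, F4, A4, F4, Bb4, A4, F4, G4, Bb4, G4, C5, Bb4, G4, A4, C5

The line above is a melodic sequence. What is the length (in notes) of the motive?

18 notes total. Splitting into 3 groups of 6:
E4 A4 G4 E4 F4 A4 | F4 Bb4 A4 F4 G4 Bb4 | G4 C5 Bb4 G4 A4 C5
Every group is a transposition up a 2nd of the one before; no shorter unit works.

6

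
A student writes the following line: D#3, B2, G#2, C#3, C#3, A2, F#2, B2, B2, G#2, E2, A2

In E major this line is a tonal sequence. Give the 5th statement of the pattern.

With a 4-note motive the entries are D#3, C#3, B2, each down a 2nd from the previous.
Continuing the starts: A2 → G#2.
So cell 5 is G#2 E2 C#2 F#2.

G#2 E2 C#2 F#2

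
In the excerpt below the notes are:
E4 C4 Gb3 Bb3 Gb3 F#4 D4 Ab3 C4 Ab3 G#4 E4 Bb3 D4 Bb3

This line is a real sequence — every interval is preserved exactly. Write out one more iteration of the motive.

A#4 F#4 C4 E4 C4

The 5-note cells begin on E4, F#4, G#4 — each up a 2nd from the last.
Statement 4 starts on A#4 and keeps the same exact contour: A#4 F#4 C4 E4 C4.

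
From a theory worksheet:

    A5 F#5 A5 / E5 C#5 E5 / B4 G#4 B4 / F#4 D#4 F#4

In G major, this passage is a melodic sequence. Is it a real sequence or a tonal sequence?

real

Each cell has the same semitone pattern (-3, 3) — intervals are preserved exactly.
And C#5 lies outside G major, so the sequence is real rather than tonal.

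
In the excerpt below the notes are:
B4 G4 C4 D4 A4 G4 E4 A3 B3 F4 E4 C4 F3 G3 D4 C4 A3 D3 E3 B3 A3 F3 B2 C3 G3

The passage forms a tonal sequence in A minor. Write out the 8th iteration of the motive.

B2 G2 C2 D2 A2

The 5-note cells begin on B4, G4, E4, C4, A3 — each down a 3rd from the last.
Carrying on: F3 → D3 → B2.
Statement 8 starts on B2 and keeps the same diatonic contour: B2 G2 C2 D2 A2.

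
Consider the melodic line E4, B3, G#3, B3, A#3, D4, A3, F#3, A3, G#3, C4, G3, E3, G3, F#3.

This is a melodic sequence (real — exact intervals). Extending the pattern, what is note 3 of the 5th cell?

Grouping in 5s, the 3rd note of each cell is G#3, F#3, E3.
Each moves down a 2nd. Continuing: D3 → C3.

C3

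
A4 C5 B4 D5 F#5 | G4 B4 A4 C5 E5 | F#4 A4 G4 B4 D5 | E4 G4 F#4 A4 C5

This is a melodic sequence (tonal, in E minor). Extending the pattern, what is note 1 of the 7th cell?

B3

Grouping in 5s, the 1st note of each cell is A4, G4, F#4, E4.
Each moves down a 2nd. Continuing: D4 → C4 → B3.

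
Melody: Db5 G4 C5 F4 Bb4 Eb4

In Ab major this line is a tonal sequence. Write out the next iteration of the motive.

Taking 2-note groups, the heads are Db5, C5, Bb4: the pattern moves down a 2nd.
From Ab4 the diatonic shape gives Ab4 Db4.

Ab4 Db4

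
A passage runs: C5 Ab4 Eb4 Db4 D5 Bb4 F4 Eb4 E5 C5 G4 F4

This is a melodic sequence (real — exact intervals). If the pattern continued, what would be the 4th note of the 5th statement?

A4

The unit is 4 notes. Position-4 pitches of the 3 shown cells: Db4, Eb4, F4.
Carrying that up a 2nd forward: G4 → A4.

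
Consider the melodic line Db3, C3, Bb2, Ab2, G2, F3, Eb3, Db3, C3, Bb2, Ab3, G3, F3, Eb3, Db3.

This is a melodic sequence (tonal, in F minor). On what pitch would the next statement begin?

C4

Taking 5-note groups, the heads are Db3, F3, Ab3: the pattern moves up a 3rd.
One more step up a 3rd gives C4.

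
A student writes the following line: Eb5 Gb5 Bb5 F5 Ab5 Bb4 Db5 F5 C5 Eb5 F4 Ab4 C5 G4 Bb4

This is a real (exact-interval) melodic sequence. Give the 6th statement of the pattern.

The 5-note cells begin on Eb5, Bb4, F4 — each down a 4th from the last.
Carrying on: C4 → G3 → D3.
From D3 the exact shape gives D3 F3 A3 E3 G3.

D3 F3 A3 E3 G3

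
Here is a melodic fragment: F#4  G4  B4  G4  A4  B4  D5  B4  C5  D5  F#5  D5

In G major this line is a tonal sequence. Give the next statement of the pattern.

E5 F#5 A5 F#5

With a 4-note motive the entries are F#4, A4, C5, each up a 3rd from the previous.
So cell 4 is E5 F#5 A5 F#5.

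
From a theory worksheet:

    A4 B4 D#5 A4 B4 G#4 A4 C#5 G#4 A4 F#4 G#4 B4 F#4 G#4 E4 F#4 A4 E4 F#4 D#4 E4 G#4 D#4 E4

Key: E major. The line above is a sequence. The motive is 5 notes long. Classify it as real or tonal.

tonal

Every note is diatonic to E major.
Cell 1 has +2 semitones from note 1 to 2, but cell 2 has +1 — the interval quality changes while the contour stays the same, which is the hallmark of a tonal sequence.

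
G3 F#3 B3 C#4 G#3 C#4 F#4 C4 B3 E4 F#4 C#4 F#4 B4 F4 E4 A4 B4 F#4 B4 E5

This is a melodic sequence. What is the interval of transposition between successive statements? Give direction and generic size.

up a 4th

The 7-note cells begin on G3, C4, F4 — each up a 4th from the last.
G3 to C4 is up a 4th.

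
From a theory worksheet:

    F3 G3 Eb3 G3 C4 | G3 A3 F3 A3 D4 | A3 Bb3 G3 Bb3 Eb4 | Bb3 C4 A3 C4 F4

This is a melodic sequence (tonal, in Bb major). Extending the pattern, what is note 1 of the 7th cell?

Eb4

The unit is 5 notes. Position-1 pitches of the 4 shown cells: F3, G3, A3, Bb3.
Each moves up a 2nd. Continuing: C4 → D4 → Eb4.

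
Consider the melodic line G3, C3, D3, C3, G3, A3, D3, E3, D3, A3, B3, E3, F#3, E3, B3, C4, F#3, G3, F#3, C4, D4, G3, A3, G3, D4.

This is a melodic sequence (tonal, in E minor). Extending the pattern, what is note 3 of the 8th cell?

The unit is 5 notes. Position-3 pitches of the 5 shown cells: D3, E3, F#3, G3, A3.
Each moves up a 2nd. Continuing: B3 → C4 → D4.

D4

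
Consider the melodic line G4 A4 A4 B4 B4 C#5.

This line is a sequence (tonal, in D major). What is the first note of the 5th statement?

D5

With a 2-note motive the entries are G4, A4, B4, each up a 2nd from the previous.
Continuing: C#5 → D5. Statement 5 starts on D5.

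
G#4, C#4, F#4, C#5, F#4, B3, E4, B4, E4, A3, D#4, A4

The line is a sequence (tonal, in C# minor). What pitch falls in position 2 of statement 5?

Grouping in 4s, the 2nd note of each cell is C#4, B3, A3.
Each moves down a 2nd. Continuing: G#3 → F#3.

F#3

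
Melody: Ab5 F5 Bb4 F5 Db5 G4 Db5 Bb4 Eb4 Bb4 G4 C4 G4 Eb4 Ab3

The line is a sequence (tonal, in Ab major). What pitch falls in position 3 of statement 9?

G2

Grouping in 3s, the 3rd note of each cell is Bb4, G4, Eb4, C4, Ab3.
Carrying that down a 3rd forward: F3 → Db3 → Bb2 → G2.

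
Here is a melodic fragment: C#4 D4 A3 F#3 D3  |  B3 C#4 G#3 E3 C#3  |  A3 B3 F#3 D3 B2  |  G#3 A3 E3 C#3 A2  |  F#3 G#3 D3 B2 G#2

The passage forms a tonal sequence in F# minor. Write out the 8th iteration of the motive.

C#3 D3 A2 F#2 D2

With a 5-note motive the entries are C#4, B3, A3, G#3, F#3, each down a 2nd from the previous.
Continuing the starts: E3 → D3 → C#3.
From C#3 the diatonic shape gives C#3 D3 A2 F#2 D2.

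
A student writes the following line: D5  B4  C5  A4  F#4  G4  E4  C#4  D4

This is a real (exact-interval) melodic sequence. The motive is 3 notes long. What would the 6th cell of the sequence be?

With a 3-note motive the entries are D5, A4, E4, each down a 4th from the previous.
Continuing the starts: B3 → F#3 → C#3.
So cell 6 is C#3 A#2 B2.

C#3 A#2 B2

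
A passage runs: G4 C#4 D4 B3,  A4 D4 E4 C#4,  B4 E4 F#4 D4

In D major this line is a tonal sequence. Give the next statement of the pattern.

Unit = 4 notes; the statements start on G4, A4, B4, moving up a 2nd each time.
From C#5 the diatonic shape gives C#5 F#4 G4 E4.

C#5 F#4 G4 E4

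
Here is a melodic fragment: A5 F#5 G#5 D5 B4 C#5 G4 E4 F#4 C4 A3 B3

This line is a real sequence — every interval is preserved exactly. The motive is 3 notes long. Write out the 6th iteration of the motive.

Unit = 3 notes; the statements start on A5, D5, G4, C4, moving down a 5th each time.
Carrying on: F3 → Bb2.
So cell 6 is Bb2 G2 A2.

Bb2 G2 A2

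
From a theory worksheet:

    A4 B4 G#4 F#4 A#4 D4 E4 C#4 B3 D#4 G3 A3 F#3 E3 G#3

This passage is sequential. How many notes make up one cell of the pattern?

15 notes total. Splitting into 3 groups of 5:
A4 B4 G#4 F#4 A#4 | D4 E4 C#4 B3 D#4 | G3 A3 F#3 E3 G#3
That's a consistent down a 5th shift per cell, and no other grouping gives one.

5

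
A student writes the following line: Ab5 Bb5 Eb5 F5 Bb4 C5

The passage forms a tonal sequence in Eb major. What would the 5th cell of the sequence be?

C4 D4

Taking 2-note groups, the heads are Ab5, Eb5, Bb4: the pattern moves down a 4th.
Extending down a 4th: F4 → C4.
Statement 5 starts on C4 and keeps the same diatonic contour: C4 D4.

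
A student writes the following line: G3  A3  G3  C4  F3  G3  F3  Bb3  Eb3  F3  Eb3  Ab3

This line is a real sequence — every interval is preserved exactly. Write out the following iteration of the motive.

Unit = 4 notes; the statements start on G3, F3, Eb3, moving down a 2nd each time.
So cell 4 is Db3 Eb3 Db3 Gb3.

Db3 Eb3 Db3 Gb3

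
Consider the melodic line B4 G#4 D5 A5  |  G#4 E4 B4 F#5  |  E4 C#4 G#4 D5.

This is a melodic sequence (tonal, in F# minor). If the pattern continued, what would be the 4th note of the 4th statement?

With 4-note cells, note 4 of each statement runs A5, F#5, D5.
From D5, down a 3rd gives B4.

B4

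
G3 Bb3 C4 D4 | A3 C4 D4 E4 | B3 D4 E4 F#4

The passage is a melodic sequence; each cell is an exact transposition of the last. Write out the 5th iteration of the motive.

D#4 F#4 G#4 A#4

The 4-note cells begin on G3, A3, B3 — each up a 2nd from the last.
Extending up a 2nd: C#4 → D#4.
Statement 5 starts on D#4 and keeps the same exact contour: D#4 F#4 G#4 A#4.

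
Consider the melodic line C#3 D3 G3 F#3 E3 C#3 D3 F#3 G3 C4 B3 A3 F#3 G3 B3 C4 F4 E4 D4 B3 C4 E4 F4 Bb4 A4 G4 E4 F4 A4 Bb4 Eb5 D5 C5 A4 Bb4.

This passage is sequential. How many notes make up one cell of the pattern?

Try groups of 7 (5 cells in 35 notes):
C#3 D3 G3 F#3 E3 C#3 D3 | F#3 G3 C4 B3 A3 F#3 G3 | B3 C4 F4 E4 D4 B3 C4 | E4 F4 Bb4 A4 G4 E4 F4 | A4 Bb4 Eb5 D5 C5 A4 Bb4
Every group is a transposition up a 4th of the one before; no shorter unit works.

7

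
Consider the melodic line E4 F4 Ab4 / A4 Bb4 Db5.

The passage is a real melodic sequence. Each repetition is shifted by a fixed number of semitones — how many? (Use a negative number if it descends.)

The 3-note cells begin on E4, A4 — each up a 4th from the last.
Counting half-steps from E4 to A4: 5.

5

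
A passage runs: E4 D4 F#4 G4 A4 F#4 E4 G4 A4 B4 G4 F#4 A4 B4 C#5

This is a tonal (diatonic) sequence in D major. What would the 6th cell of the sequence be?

C#5 B4 D5 E5 F#5

The 5-note cells begin on E4, F#4, G4 — each up a 2nd from the last.
Continuing the starts: A4 → B4 → C#5.
So cell 6 is C#5 B4 D5 E5 F#5.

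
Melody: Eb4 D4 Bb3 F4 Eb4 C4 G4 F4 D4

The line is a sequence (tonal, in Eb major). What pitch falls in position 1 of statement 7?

D5

The unit is 3 notes. Position-1 pitches of the 3 shown cells: Eb4, F4, G4.
Each moves up a 2nd. Continuing: Ab4 → Bb4 → C5 → D5.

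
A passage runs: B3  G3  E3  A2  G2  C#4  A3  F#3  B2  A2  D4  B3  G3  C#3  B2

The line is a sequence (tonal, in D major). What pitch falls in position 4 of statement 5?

E3

With 5-note cells, note 4 of each statement runs A2, B2, C#3.
Carrying that up a 2nd forward: D3 → E3.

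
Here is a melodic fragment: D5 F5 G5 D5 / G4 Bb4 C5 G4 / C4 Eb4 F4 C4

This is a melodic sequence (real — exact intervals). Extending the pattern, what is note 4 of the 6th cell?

Grouping in 4s, the 4th note of each cell is D5, G4, C4.
Each moves down a 5th. Continuing: F3 → Bb2 → Eb2.

Eb2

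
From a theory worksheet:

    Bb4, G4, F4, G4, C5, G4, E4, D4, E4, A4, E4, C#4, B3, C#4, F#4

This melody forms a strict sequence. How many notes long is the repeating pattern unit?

Try groups of 5 (3 cells in 15 notes):
Bb4 G4 F4 G4 C5 | G4 E4 D4 E4 A4 | E4 C#4 B3 C#4 F#4
Each cell is the previous one down a 3rd — so the unit is 5 notes.

5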